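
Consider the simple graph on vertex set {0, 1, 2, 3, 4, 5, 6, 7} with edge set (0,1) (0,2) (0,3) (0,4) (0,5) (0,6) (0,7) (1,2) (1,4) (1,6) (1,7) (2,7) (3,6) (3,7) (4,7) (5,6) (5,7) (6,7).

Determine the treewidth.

A width-3 tree decomposition is:
Bags: B1 = {0, 1, 4, 7}  B2 = {0, 1, 6, 7}  B3 = {0, 1, 2, 7}  B4 = {0, 5, 6, 7}  B5 = {0, 3, 6, 7}
Tree: B1–B2, B1–B3, B2–B4, B2–B5
Each bag holds 4 vertices, so the decomposition has width 3, which upper-bounds the treewidth. For the lower bound, the 4 vertices {0, 1, 2, 7} are pairwise adjacent, and any tree decomposition puts a clique entirely inside one bag — forcing width ≥ 3. Therefore the treewidth is 3.

3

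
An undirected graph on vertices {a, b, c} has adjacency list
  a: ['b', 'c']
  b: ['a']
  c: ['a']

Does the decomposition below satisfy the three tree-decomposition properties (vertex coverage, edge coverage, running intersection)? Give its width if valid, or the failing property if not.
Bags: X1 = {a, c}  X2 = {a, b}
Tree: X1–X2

Vertex coverage: the bags together contain {a, b, c}, the full vertex set. Edge coverage: each edge of G has both endpoints in at least one bag. Running intersection: for every vertex, the bags containing it form a connected subtree. All three properties hold, so this is a valid tree decomposition of width max|bag| − 1 = 1, and hence tw(G) ≤ 1.

Yes; width 1.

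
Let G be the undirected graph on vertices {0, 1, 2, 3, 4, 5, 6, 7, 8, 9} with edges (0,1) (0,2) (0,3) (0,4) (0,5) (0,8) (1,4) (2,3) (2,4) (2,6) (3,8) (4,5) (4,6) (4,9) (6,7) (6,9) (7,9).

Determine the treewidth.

2

A width-2 tree decomposition is:
Bags: B1 = {2, 4, 6}  B2 = {0, 2, 4}  B3 = {0, 1, 4}  B4 = {0, 4, 5}  B5 = {0, 2, 3}  B6 = {4, 6, 9}  B7 = {6, 7, 9}  B8 = {0, 3, 8}
Tree: B1–B2, B2–B3, B2–B4, B2–B5, B1–B6, B6–B7, B5–B8
Every bag has size at most 3, so the width is 3 − 1 = 2 and tw(G) ≤ 2. Conversely, {0, 3, 8} is a clique of size 3, and the vertices of any clique must share a bag in every tree decomposition; so some bag has ≥ 3 vertices and tw(G) ≥ 2. Hence tw(G) = 2 exactly.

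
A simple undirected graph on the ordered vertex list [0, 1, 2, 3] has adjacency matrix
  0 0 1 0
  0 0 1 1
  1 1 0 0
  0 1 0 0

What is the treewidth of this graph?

1

A width-1 tree decomposition is:
Bags: B1 = {1, 3}  B2 = {1, 2}  B3 = {0, 2}
Tree: B1–B2, B2–B3
Each bag holds 2 vertices, so the decomposition has width 1, which upper-bounds the treewidth. Any graph with an edge has treewidth ≥ 1, and G has the edge 3–1. Hence tw(G) = 1 exactly.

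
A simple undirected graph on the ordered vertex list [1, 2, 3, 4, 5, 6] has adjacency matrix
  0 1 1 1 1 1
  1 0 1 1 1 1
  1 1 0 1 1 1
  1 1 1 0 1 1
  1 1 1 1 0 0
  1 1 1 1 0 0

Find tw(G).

A width-4 tree decomposition is:
Bags: B1 = {1, 2, 3, 4, 6}  B2 = {1, 2, 3, 4, 5}
Tree: B1–B2
Every bag has size at most 5, so the width is 5 − 1 = 4 and tw(G) ≤ 4. Conversely, {1, 2, 3, 4, 5} is a clique of size 5, and the vertices of any clique must share a bag in every tree decomposition; so some bag has ≥ 5 vertices and tw(G) ≥ 4. Hence tw(G) = 4 exactly.

4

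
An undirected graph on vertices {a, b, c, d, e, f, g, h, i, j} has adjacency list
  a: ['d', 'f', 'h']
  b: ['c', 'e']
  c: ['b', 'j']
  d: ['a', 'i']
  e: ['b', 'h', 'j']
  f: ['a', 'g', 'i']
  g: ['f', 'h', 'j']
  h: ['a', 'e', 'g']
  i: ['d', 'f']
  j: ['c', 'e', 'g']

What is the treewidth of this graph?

2

A width-2 tree decomposition is:
Bags: B1 = {b, c, e}  B2 = {c, e, j}  B3 = {e, h, j}  B4 = {g, h, j}  B5 = {a, g, h}  B6 = {a, f, g}  B7 = {a, d, f}  B8 = {d, f, i}
Tree: B1–B2, B2–B3, B3–B4, B4–B5, B5–B6, B6–B7, B7–B8
Every bag has size at most 3, so the width is 3 − 1 = 2 and tw(G) ≤ 2. Since b–c–j–e–b is a cycle in G, G is not acyclic. Forests are exactly the graphs of treewidth ≤ 1, so tw(G) ≥ 2. The upper and lower bounds meet at 2, so that is the treewidth.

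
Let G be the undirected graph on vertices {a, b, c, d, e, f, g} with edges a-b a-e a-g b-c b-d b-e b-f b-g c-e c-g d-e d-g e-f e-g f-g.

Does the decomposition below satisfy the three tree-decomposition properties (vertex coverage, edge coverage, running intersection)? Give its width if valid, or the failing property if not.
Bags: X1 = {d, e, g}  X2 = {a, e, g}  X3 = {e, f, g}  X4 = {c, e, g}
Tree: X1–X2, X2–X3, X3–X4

A tree decomposition must satisfy three properties: every vertex lies in some bag; for every edge, both endpoints lie together in some bag; and for every vertex, the bags containing it form a connected subtree. Here vertex b appears in no bag, so the decomposition is invalid.

No — vertex b appears in no bag.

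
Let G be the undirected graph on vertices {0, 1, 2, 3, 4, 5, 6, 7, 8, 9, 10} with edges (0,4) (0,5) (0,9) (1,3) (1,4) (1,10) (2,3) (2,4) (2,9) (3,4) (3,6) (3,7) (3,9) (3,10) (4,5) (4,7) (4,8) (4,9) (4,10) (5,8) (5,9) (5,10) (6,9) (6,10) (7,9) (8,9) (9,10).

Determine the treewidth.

A width-3 tree decomposition is:
Bags: B1 = {1, 3, 4, 10}  B2 = {3, 4, 9, 10}  B3 = {3, 6, 9, 10}  B4 = {3, 4, 7, 9}  B5 = {4, 5, 9, 10}  B6 = {2, 3, 4, 9}  B7 = {0, 4, 5, 9}  B8 = {4, 5, 8, 9}
Tree: B1–B2, B2–B3, B2–B4, B2–B5, B4–B6, B5–B7, B5–B8
Each bag holds 4 vertices, so the decomposition has width 3, which upper-bounds the treewidth. For the lower bound, the 4 vertices {1, 3, 4, 10} are pairwise adjacent, and any tree decomposition puts a clique entirely inside one bag — forcing width ≥ 3. Combining the bounds, tw(G) = 3.

3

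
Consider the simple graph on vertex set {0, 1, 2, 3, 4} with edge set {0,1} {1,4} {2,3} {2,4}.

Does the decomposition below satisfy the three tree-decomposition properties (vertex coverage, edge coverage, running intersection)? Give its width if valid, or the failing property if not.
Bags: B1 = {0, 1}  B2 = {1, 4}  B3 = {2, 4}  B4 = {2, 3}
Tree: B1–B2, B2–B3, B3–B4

Checking the three conditions: (i) the bags cover all of {0, 1, 2, 3, 4}; (ii) for each edge, some bag contains both endpoints; (iii) the bags containing any fixed vertex form a subtree. All hold, so the decomposition is valid with width 2 − 1 = 1.

Yes; width 1.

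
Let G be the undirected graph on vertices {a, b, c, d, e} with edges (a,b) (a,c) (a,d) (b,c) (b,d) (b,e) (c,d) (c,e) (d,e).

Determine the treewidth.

A width-3 tree decomposition is:
Bags: B1 = {a, b, c, d}  B2 = {b, c, d, e}
Tree: B1–B2
Every bag has size at most 4, so the width is 4 − 1 = 3 and tw(G) ≤ 3. On the other hand G contains the 4-clique {b, c, d, e}. A clique must lie in a single bag of any decomposition, so no decomposition can have width below 3. Combining the bounds, tw(G) = 3.

3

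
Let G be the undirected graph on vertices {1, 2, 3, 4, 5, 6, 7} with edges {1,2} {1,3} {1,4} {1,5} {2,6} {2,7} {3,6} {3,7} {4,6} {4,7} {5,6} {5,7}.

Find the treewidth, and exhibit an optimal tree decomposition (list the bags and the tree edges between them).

Treewidth 3.
One such decomposition:
Bags: B1 = {1, 3, 6, 7}  B2 = {1, 5, 6, 7}  B3 = {1, 2, 6, 7}  B4 = {1, 4, 6, 7}
Tree: B1–B2, B2–B3, B3–B4

Every bag has size at most 4, so the width is 4 − 1 = 3 and tw(G) ≤ 3. For the lower bound: the 4 vertex sets {3,7}, {5,6}, {1}, {2} are disjoint, each induces a connected subgraph, and every pair is joined by at least one edge of G. Contracting each set to a single vertex therefore yields K_{4} as a minor, and since treewidth is minor-monotone, tw(G) ≥ tw(K_{4}) = 3. Hence tw(G) = 3 exactly.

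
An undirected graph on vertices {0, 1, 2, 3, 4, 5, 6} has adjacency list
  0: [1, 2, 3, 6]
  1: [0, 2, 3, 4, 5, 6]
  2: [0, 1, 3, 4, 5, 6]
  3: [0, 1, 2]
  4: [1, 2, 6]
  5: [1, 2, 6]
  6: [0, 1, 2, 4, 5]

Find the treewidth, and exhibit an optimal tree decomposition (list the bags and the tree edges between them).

Treewidth 3.
One optimal decomposition is:
Bags: B1 = {1, 2, 5, 6}  B2 = {0, 1, 2, 6}  B3 = {0, 1, 2, 3}  B4 = {1, 2, 4, 6}
Tree: B1–B2, B2–B3, B2–B4

The largest bag has 4 vertices, giving width 3; this decomposition certifies tw(G) ≤ 3. On the other hand G contains the 4-clique {0, 1, 2, 3}. A clique must lie in a single bag of any decomposition, so no decomposition can have width below 3. Hence tw(G) = 3 exactly.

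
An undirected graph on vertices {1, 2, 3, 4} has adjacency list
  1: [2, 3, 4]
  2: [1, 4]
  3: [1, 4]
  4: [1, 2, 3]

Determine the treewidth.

A width-2 tree decomposition is:
Bags: B1 = {1, 2, 4}  B2 = {1, 3, 4}
Tree: B1–B2
The largest bag has 3 vertices, giving width 2; this decomposition certifies tw(G) ≤ 2. On the other hand G contains the 3-clique {1, 2, 4}. A clique must lie in a single bag of any decomposition, so no decomposition can have width below 2. Hence tw(G) = 2 exactly.

2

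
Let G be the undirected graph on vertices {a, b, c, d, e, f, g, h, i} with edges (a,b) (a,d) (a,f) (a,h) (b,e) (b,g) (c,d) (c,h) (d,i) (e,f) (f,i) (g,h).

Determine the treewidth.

3

A width-3 tree decomposition is:
Bags: B1 = {d, e, f, i}  B2 = {a, d, e, f}  B3 = {a, b, d, e}  B4 = {a, b, c, d}  B5 = {a, b, c, h}  B6 = {b, c, g, h}
Tree: B1–B2, B2–B3, B3–B4, B4–B5, B5–B6
The largest bag has 4 vertices, giving width 3; this decomposition certifies tw(G) ≤ 3. For the lower bound: the 4 vertex sets {e,f,i}, {d}, {a}, {b,c,g,h} are disjoint, each induces a connected subgraph, and every pair is joined by at least one edge of G. Contracting each set to a single vertex therefore yields K_{4} as a minor, and since treewidth is minor-monotone, tw(G) ≥ tw(K_{4}) = 3. Therefore the treewidth is 3.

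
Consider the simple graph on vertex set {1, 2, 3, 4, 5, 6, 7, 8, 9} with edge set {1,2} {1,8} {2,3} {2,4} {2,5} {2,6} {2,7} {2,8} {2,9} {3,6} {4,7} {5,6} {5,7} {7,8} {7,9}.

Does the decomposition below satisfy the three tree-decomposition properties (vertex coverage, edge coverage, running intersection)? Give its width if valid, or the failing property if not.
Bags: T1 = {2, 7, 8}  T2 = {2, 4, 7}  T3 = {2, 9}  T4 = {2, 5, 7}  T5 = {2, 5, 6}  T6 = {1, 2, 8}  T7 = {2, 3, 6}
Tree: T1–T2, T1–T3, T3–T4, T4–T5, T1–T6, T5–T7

A tree decomposition must satisfy three properties: every vertex lies in some bag; for every edge, both endpoints lie together in some bag; and for every vertex, the bags containing it form a connected subtree. Here edge (7,9) lies in no bag, so the decomposition is invalid.

No — edge (7,9) lies in no bag.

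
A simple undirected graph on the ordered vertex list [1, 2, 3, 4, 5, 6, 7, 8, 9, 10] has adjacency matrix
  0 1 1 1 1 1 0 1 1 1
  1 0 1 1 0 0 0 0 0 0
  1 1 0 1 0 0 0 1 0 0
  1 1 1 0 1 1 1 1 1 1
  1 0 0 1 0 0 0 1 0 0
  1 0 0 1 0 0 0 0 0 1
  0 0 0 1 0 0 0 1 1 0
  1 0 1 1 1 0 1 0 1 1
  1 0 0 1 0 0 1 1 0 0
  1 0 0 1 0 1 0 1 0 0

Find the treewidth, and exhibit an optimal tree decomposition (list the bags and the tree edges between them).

Each bag holds 4 vertices, so the decomposition has width 3, which upper-bounds the treewidth. For the lower bound, the 4 vertices {1, 4, 8, 9} are pairwise adjacent, and any tree decomposition puts a clique entirely inside one bag — forcing width ≥ 3. The upper and lower bounds meet at 3, so that is the treewidth.

Treewidth 3.
One optimal decomposition is:
Bags: B1 = {1, 4, 8, 9}  B2 = {1, 4, 8, 10}  B3 = {1, 3, 4, 8}  B4 = {1, 2, 3, 4}  B5 = {1, 4, 5, 8}  B6 = {4, 7, 8, 9}  B7 = {1, 4, 6, 10}
Tree: B1–B2, B2–B3, B3–B4, B2–B5, B1–B6, B2–B7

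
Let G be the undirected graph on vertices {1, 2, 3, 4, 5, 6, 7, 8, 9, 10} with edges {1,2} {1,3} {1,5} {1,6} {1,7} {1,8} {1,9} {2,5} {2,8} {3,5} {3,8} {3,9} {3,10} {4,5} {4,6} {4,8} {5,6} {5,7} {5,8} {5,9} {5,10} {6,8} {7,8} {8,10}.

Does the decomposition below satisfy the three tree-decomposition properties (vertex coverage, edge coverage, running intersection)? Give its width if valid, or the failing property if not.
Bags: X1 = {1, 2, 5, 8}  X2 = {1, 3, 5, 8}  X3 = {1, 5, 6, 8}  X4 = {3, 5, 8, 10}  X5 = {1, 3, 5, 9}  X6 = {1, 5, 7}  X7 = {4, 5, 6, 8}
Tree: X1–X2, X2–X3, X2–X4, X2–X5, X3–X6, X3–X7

A tree decomposition must satisfy three properties: every vertex lies in some bag; for every edge, both endpoints lie together in some bag; and for every vertex, the bags containing it form a connected subtree. Here edge (8,7) lies in no bag, so the decomposition is invalid.

No — edge (8,7) lies in no bag.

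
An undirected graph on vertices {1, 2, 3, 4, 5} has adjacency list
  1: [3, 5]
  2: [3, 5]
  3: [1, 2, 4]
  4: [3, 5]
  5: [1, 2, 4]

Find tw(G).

2

A width-2 tree decomposition is:
Bags: B1 = {2, 3, 5}  B2 = {3, 4, 5}  B3 = {1, 3, 5}
Tree: B1–B2, B2–B3
The largest bag has 3 vertices, giving width 2; this decomposition certifies tw(G) ≤ 2. For the lower bound, G contains the cycle 3–2–5–4–3, so G is not a forest; only forests have treewidth ≤ 1, hence tw(G) ≥ 2. Hence tw(G) = 2 exactly.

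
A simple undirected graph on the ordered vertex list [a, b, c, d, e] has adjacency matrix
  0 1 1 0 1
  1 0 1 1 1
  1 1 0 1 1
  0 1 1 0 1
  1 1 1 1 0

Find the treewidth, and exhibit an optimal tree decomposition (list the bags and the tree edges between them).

Treewidth 3.
Bags: B1 = {b, c, d, e}  B2 = {a, b, c, e}
Tree: B1–B2

Each bag holds 4 vertices, so the decomposition has width 3, which upper-bounds the treewidth. For the lower bound, the 4 vertices {b, c, d, e} are pairwise adjacent, and any tree decomposition puts a clique entirely inside one bag — forcing width ≥ 3. Hence tw(G) = 3 exactly.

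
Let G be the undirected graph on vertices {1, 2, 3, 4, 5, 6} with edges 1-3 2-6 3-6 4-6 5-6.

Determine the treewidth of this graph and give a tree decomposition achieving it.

Each bag holds 2 vertices, so the decomposition has width 1, which upper-bounds the treewidth. Since G has at least one edge (e.g. 6–5), it is not an edgeless graph, so tw(G) ≥ 1. Therefore the treewidth is 1.

Treewidth 1.
Bags: B1 = {5, 6}  B2 = {3, 6}  B3 = {1, 3}  B4 = {2, 6}  B5 = {4, 6}
Tree: B1–B2, B2–B3, B1–B4, B2–B5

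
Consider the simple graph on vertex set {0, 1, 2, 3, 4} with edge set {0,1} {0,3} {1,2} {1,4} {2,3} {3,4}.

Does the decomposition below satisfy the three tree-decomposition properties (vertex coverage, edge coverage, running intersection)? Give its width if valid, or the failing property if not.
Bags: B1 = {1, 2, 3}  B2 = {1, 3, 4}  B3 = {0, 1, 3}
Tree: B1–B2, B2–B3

Yes; width 2.

Vertex coverage: the bags together contain {0, 1, 2, 3, 4}, the full vertex set. Edge coverage: each edge of G has both endpoints in at least one bag. Running intersection: for every vertex, the bags containing it form a connected subtree. All three properties hold, so this is a valid tree decomposition of width max|bag| − 1 = 2, and hence tw(G) ≤ 2.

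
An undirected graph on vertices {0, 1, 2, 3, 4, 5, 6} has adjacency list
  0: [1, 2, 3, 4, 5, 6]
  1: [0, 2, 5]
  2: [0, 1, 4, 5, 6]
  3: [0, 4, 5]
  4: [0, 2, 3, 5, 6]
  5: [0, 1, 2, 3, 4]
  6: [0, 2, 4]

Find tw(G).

A width-3 tree decomposition is:
Bags: B1 = {0, 3, 4, 5}  B2 = {0, 2, 4, 5}  B3 = {0, 2, 4, 6}  B4 = {0, 1, 2, 5}
Tree: B1–B2, B2–B3, B2–B4
Each bag holds 4 vertices, so the decomposition has width 3, which upper-bounds the treewidth. On the other hand G contains the 4-clique {0, 1, 2, 5}. A clique must lie in a single bag of any decomposition, so no decomposition can have width below 3. The upper and lower bounds meet at 3, so that is the treewidth.

3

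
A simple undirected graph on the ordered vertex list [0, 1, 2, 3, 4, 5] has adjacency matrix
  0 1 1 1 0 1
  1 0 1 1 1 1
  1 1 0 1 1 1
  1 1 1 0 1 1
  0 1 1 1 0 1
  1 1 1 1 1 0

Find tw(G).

A width-4 tree decomposition is:
Bags: B1 = {0, 1, 2, 3, 5}  B2 = {1, 2, 3, 4, 5}
Tree: B1–B2
Every bag has size at most 5, so the width is 5 − 1 = 4 and tw(G) ≤ 4. On the other hand G contains the 5-clique {0, 1, 2, 3, 5}. A clique must lie in a single bag of any decomposition, so no decomposition can have width below 4. Therefore the treewidth is 4.

4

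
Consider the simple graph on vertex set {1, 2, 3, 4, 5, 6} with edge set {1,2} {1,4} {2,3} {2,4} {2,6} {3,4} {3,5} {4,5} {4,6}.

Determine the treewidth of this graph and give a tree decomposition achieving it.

Treewidth 2.
Bags: B1 = {2, 3, 4}  B2 = {2, 4, 6}  B3 = {1, 2, 4}  B4 = {3, 4, 5}
Tree: B1–B2, B2–B3, B1–B4

Each bag holds 3 vertices, so the decomposition has width 2, which upper-bounds the treewidth. Conversely, {1, 2, 4} is a clique of size 3, and the vertices of any clique must share a bag in every tree decomposition; so some bag has ≥ 3 vertices and tw(G) ≥ 2. Therefore the treewidth is 2.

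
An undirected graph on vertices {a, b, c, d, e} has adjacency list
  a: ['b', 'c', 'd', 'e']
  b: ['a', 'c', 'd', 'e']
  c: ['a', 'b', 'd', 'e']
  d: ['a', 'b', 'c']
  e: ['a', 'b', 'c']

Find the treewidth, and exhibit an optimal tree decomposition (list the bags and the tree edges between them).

The largest bag has 4 vertices, giving width 3; this decomposition certifies tw(G) ≤ 3. For the lower bound, the 4 vertices {a, b, c, d} are pairwise adjacent, and any tree decomposition puts a clique entirely inside one bag — forcing width ≥ 3. Combining the bounds, tw(G) = 3.

Treewidth 3.
One optimal decomposition is:
Bags: B1 = {a, b, c, d}  B2 = {a, b, c, e}
Tree: B1–B2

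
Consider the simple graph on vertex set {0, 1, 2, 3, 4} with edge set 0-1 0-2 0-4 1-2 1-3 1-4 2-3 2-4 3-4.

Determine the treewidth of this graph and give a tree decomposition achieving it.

Treewidth 3.
One such decomposition:
Bags: B1 = {0, 1, 2, 4}  B2 = {1, 2, 3, 4}
Tree: B1–B2

The largest bag has 4 vertices, giving width 3; this decomposition certifies tw(G) ≤ 3. For the lower bound, the 4 vertices {0, 1, 2, 4} are pairwise adjacent, and any tree decomposition puts a clique entirely inside one bag — forcing width ≥ 3. Therefore the treewidth is 3.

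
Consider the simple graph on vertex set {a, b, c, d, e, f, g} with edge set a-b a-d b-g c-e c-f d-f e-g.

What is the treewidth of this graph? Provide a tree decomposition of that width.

Treewidth 2.
One such decomposition:
Bags: B1 = {a, b, d}  B2 = {b, d, g}  B3 = {d, e, g}  B4 = {c, d, e}  B5 = {c, d, f}
Tree: B1–B2, B2–B3, B3–B4, B4–B5

Every bag has size at most 3, so the width is 3 − 1 = 2 and tw(G) ≤ 2. The edges d–a–b–g–e–c–f–d form a cycle, so G is not a tree and its treewidth is at least 2. Therefore the treewidth is 2.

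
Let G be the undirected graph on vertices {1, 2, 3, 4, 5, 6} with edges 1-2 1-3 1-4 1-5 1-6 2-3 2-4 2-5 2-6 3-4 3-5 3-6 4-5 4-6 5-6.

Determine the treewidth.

5

A width-5 tree decomposition is:
Bags: B1 = {1, 2, 3, 4, 5, 6}
Tree: (single bag)
With just one bag of size 6, the width is 6 − 1 = 5, so tw(G) ≤ 5. For the lower bound, the 6 vertices {1, 2, 3, 4, 5, 6} are pairwise adjacent, and any tree decomposition puts a clique entirely inside one bag — forcing width ≥ 5. Hence tw(G) = 5 exactly.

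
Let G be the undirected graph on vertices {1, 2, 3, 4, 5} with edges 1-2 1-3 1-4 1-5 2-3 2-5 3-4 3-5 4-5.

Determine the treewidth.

A width-3 tree decomposition is:
Bags: B1 = {1, 2, 3, 5}  B2 = {1, 3, 4, 5}
Tree: B1–B2
Each bag holds 4 vertices, so the decomposition has width 3, which upper-bounds the treewidth. On the other hand G contains the 4-clique {1, 2, 3, 5}. A clique must lie in a single bag of any decomposition, so no decomposition can have width below 3. Combining the bounds, tw(G) = 3.

3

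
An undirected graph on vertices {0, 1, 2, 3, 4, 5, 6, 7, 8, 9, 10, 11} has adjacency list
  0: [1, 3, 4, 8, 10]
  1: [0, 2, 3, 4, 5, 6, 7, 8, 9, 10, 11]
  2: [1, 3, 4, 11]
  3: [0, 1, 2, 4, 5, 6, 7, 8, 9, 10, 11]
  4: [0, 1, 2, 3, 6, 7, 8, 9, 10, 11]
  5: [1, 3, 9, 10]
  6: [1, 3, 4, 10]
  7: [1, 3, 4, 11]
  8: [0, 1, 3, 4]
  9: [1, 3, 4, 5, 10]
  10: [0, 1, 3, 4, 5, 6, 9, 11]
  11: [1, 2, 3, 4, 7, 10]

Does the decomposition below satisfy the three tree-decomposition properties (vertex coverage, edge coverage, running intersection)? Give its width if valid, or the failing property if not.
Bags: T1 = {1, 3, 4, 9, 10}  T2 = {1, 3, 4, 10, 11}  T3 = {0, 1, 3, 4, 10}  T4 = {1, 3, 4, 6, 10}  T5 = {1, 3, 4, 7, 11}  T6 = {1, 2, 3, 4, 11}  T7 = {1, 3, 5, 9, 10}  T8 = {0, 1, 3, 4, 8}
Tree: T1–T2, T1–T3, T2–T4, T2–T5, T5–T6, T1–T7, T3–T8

Checking the three conditions: (i) the bags cover all of {0, 1, 2, 3, 4, 5, 6, 7, 8, 9, 10, 11}; (ii) for each edge, some bag contains both endpoints; (iii) the bags containing any fixed vertex form a subtree. All hold, so the decomposition is valid with width 5 − 1 = 4.

Yes; width 4.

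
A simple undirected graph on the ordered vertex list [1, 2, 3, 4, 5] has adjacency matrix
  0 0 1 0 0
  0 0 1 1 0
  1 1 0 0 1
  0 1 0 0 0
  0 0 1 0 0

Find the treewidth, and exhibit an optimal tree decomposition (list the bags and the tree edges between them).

Every bag has size at most 2, so the width is 2 − 1 = 1 and tw(G) ≤ 1. Any graph with an edge has treewidth ≥ 1, and G has the edge 2–3. Hence tw(G) = 1 exactly.

Treewidth 1.
One optimal decomposition is:
Bags: B1 = {2, 3}  B2 = {1, 3}  B3 = {3, 5}  B4 = {2, 4}
Tree: B1–B2, B2–B3, B1–B4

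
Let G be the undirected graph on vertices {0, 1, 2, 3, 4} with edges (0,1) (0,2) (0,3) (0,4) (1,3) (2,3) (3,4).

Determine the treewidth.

A width-2 tree decomposition is:
Bags: B1 = {0, 3, 4}  B2 = {0, 1, 3}  B3 = {0, 2, 3}
Tree: B1–B2, B1–B3
Each bag holds 3 vertices, so the decomposition has width 2, which upper-bounds the treewidth. Conversely, {0, 1, 3} is a clique of size 3, and the vertices of any clique must share a bag in every tree decomposition; so some bag has ≥ 3 vertices and tw(G) ≥ 2. Hence tw(G) = 2 exactly.

2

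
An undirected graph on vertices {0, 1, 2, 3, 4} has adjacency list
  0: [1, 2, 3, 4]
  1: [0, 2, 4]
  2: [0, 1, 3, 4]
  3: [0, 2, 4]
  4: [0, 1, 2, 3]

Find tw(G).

3

A width-3 tree decomposition is:
Bags: B1 = {0, 2, 3, 4}  B2 = {0, 1, 2, 4}
Tree: B1–B2
Every bag has size at most 4, so the width is 4 − 1 = 3 and tw(G) ≤ 3. Conversely, {0, 1, 2, 4} is a clique of size 4, and the vertices of any clique must share a bag in every tree decomposition; so some bag has ≥ 4 vertices and tw(G) ≥ 3. Combining the bounds, tw(G) = 3.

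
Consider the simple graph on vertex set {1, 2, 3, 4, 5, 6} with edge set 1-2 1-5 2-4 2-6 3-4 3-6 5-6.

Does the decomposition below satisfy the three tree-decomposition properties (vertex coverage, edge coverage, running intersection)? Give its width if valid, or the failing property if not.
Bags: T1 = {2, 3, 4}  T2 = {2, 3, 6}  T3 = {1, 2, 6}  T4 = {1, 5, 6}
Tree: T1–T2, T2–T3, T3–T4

Vertex coverage: the bags together contain {1, 2, 3, 4, 5, 6}, the full vertex set. Edge coverage: each edge of G has both endpoints in at least one bag. Running intersection: for every vertex, the bags containing it form a connected subtree. All three properties hold, so this is a valid tree decomposition of width max|bag| − 1 = 2, and hence tw(G) ≤ 2.

Yes; width 2.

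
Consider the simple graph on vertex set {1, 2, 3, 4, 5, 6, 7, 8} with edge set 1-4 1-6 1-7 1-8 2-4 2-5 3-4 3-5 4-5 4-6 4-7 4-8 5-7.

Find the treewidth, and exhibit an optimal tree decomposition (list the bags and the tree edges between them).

Treewidth 2.
Bags: B1 = {2, 4, 5}  B2 = {4, 5, 7}  B3 = {1, 4, 7}  B4 = {1, 4, 6}  B5 = {3, 4, 5}  B6 = {1, 4, 8}
Tree: B1–B2, B2–B3, B3–B4, B2–B5, B3–B6

Each bag holds 3 vertices, so the decomposition has width 2, which upper-bounds the treewidth. For the lower bound, the 3 vertices {1, 4, 8} are pairwise adjacent, and any tree decomposition puts a clique entirely inside one bag — forcing width ≥ 2. Combining the bounds, tw(G) = 2.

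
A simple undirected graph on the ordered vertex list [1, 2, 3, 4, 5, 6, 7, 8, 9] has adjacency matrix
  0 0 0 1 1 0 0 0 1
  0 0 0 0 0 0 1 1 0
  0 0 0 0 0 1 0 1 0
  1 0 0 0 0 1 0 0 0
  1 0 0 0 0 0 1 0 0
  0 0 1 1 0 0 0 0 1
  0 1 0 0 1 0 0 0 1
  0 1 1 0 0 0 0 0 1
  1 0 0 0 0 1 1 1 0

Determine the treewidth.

3

A width-3 tree decomposition is:
Bags: B1 = {1, 2, 5, 7}  B2 = {1, 2, 7, 9}  B3 = {1, 2, 8, 9}  B4 = {1, 4, 8, 9}  B5 = {4, 6, 8, 9}  B6 = {3, 4, 6, 8}
Tree: B1–B2, B2–B3, B3–B4, B4–B5, B5–B6
Each bag holds 4 vertices, so the decomposition has width 3, which upper-bounds the treewidth. For the lower bound: the 4 vertex sets {2,5,7}, {1}, {9}, {3,4,6,8} are disjoint, each induces a connected subgraph, and every pair is joined by at least one edge of G. Contracting each set to a single vertex therefore yields K_{4} as a minor, and since treewidth is minor-monotone, tw(G) ≥ tw(K_{4}) = 3. Combining the bounds, tw(G) = 3.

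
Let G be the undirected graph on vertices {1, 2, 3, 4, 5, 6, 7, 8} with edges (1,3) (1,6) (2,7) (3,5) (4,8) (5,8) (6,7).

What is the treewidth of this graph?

A width-1 tree decomposition is:
Bags: B1 = {2, 7}  B2 = {6, 7}  B3 = {1, 6}  B4 = {1, 3}  B5 = {3, 5}  B6 = {5, 8}  B7 = {4, 8}
Tree: B1–B2, B2–B3, B3–B4, B4–B5, B5–B6, B6–B7
The largest bag has 2 vertices, giving width 1; this decomposition certifies tw(G) ≤ 1. Any graph with an edge has treewidth ≥ 1, and G has the edge 2–7. Hence tw(G) = 1 exactly.

1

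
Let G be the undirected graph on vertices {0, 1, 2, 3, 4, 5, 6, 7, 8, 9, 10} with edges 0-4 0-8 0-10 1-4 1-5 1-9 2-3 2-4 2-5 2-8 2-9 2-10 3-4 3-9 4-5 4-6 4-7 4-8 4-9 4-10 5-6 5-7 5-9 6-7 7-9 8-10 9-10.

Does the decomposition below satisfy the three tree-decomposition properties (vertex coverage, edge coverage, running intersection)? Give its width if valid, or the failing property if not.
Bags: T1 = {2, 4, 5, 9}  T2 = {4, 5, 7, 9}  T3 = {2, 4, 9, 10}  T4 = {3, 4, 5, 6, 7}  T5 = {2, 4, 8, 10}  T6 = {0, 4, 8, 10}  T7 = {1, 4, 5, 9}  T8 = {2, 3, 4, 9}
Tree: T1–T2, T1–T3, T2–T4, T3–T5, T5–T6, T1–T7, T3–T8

A tree decomposition must satisfy three properties: every vertex lies in some bag; for every edge, both endpoints lie together in some bag; and for every vertex, the bags containing it form a connected subtree. Here bags containing vertex 3 are not connected in the tree, so the decomposition is invalid.

No — bags containing vertex 3 are not connected in the tree.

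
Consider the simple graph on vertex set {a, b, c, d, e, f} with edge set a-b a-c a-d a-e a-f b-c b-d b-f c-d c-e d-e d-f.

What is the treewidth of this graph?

A width-3 tree decomposition is:
Bags: B1 = {a, b, d, f}  B2 = {a, b, c, d}  B3 = {a, c, d, e}
Tree: B1–B2, B2–B3
Each bag holds 4 vertices, so the decomposition has width 3, which upper-bounds the treewidth. For the lower bound, the 4 vertices {a, c, d, e} are pairwise adjacent, and any tree decomposition puts a clique entirely inside one bag — forcing width ≥ 3. Therefore the treewidth is 3.

3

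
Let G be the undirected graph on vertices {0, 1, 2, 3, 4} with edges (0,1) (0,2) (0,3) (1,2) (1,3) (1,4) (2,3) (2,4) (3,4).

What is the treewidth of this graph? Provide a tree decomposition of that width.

Treewidth 3.
Bags: B1 = {0, 1, 2, 3}  B2 = {1, 2, 3, 4}
Tree: B1–B2

Every bag has size at most 4, so the width is 4 − 1 = 3 and tw(G) ≤ 3. Conversely, {0, 1, 2, 3} is a clique of size 4, and the vertices of any clique must share a bag in every tree decomposition; so some bag has ≥ 4 vertices and tw(G) ≥ 3. Combining the bounds, tw(G) = 3.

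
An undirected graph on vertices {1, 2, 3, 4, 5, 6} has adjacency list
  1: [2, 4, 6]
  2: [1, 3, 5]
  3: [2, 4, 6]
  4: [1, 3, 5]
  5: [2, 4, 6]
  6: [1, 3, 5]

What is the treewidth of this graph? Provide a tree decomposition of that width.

Treewidth 3.
One optimal decomposition is:
Bags: B1 = {1, 3, 4, 5}  B2 = {1, 2, 3, 5}  B3 = {1, 3, 5, 6}
Tree: B1–B2, B2–B3

Every bag has size at most 4, so the width is 4 − 1 = 3 and tw(G) ≤ 3. For the lower bound: the 4 vertex sets {3,4}, {1,2}, {5}, {6} are disjoint, each induces a connected subgraph, and every pair is joined by at least one edge of G. Contracting each set to a single vertex therefore yields K_{4} as a minor, and since treewidth is minor-monotone, tw(G) ≥ tw(K_{4}) = 3. Therefore the treewidth is 3.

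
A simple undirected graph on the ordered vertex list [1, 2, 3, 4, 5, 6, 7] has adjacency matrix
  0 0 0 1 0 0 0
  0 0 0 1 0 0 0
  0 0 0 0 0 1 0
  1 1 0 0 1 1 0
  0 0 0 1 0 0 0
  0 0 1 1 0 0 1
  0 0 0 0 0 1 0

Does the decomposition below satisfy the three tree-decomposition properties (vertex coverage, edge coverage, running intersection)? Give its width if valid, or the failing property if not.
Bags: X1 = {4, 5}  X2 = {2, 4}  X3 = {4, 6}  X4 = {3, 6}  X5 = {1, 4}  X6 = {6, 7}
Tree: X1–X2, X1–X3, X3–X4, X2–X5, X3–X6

Yes; width 1.

Every vertex of G appears in some bag (union = {1, 2, 3, 4, 5, 6, 7}); every edge is covered by a bag; and for each vertex v the set of bags containing v is connected in the bag tree. The decomposition is therefore valid. The largest bag has 2 vertices, so the width is 1.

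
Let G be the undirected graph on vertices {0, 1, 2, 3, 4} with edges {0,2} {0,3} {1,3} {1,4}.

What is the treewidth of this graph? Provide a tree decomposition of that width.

Every bag has size at most 2, so the width is 2 − 1 = 1 and tw(G) ≤ 1. Any graph with an edge has treewidth ≥ 1, and G has the edge 4–1. Combining the bounds, tw(G) = 1.

Treewidth 1.
One optimal decomposition is:
Bags: B1 = {1, 4}  B2 = {1, 3}  B3 = {0, 3}  B4 = {0, 2}
Tree: B1–B2, B2–B3, B3–B4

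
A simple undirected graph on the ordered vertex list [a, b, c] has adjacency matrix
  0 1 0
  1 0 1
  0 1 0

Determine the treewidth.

1

A width-1 tree decomposition is:
Bags: B1 = {b, c}  B2 = {a, b}
Tree: B1–B2
The largest bag has 2 vertices, giving width 1; this decomposition certifies tw(G) ≤ 1. Since G has at least one edge (e.g. c–b), it is not an edgeless graph, so tw(G) ≥ 1. Hence tw(G) = 1 exactly.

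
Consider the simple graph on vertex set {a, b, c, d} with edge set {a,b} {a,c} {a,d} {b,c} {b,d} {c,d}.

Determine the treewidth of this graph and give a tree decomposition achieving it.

Treewidth 3.
One optimal decomposition is:
Bags: B1 = {a, b, c, d}
Tree: (single bag)

A single bag containing all 4 vertices is trivially a valid decomposition of width 3. Conversely, {a, b, c, d} is a clique of size 4, and the vertices of any clique must share a bag in every tree decomposition; so some bag has ≥ 4 vertices and tw(G) ≥ 3. The upper and lower bounds meet at 3, so that is the treewidth.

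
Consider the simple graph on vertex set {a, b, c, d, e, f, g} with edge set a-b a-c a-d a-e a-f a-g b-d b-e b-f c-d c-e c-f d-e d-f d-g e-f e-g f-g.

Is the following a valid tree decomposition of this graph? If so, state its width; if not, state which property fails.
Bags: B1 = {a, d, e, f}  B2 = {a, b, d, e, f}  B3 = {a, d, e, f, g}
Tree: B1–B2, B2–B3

A tree decomposition must satisfy three properties: every vertex lies in some bag; for every edge, both endpoints lie together in some bag; and for every vertex, the bags containing it form a connected subtree. Here vertex c appears in no bag, so the decomposition is invalid.

No — vertex c appears in no bag.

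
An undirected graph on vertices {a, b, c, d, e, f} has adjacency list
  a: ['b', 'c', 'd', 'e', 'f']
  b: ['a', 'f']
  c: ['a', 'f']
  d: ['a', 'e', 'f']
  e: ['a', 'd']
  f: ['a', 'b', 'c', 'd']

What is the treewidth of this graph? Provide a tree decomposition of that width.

Each bag holds 3 vertices, so the decomposition has width 2, which upper-bounds the treewidth. Conversely, {a, d, e} is a clique of size 3, and the vertices of any clique must share a bag in every tree decomposition; so some bag has ≥ 3 vertices and tw(G) ≥ 2. Hence tw(G) = 2 exactly.

Treewidth 2.
Bags: B1 = {a, d, f}  B2 = {a, d, e}  B3 = {a, c, f}  B4 = {a, b, f}
Tree: B1–B2, B1–B3, B3–B4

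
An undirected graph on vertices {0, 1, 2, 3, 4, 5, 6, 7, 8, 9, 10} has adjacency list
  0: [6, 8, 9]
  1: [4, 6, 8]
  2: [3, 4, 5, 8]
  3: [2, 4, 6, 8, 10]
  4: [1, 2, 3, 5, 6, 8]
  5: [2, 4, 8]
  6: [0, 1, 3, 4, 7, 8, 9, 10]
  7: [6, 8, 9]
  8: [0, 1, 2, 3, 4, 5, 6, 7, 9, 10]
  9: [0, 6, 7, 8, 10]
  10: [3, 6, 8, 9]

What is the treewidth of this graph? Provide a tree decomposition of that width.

Treewidth 3.
Bags: B1 = {3, 4, 6, 8}  B2 = {3, 6, 8, 10}  B3 = {6, 8, 9, 10}  B4 = {0, 6, 8, 9}  B5 = {6, 7, 8, 9}  B6 = {2, 3, 4, 8}  B7 = {2, 4, 5, 8}  B8 = {1, 4, 6, 8}
Tree: B1–B2, B2–B3, B3–B4, B3–B5, B1–B6, B6–B7, B1–B8

The largest bag has 4 vertices, giving width 3; this decomposition certifies tw(G) ≤ 3. On the other hand G contains the 4-clique {2, 3, 4, 8}. A clique must lie in a single bag of any decomposition, so no decomposition can have width below 3. Combining the bounds, tw(G) = 3.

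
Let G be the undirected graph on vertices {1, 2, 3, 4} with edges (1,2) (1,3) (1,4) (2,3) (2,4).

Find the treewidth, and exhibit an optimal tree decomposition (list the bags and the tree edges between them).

Treewidth 2.
Bags: B1 = {1, 2, 4}  B2 = {1, 2, 3}
Tree: B1–B2

Every bag has size at most 3, so the width is 3 − 1 = 2 and tw(G) ≤ 2. For the lower bound, the 3 vertices {1, 2, 3} are pairwise adjacent, and any tree decomposition puts a clique entirely inside one bag — forcing width ≥ 2. The upper and lower bounds meet at 2, so that is the treewidth.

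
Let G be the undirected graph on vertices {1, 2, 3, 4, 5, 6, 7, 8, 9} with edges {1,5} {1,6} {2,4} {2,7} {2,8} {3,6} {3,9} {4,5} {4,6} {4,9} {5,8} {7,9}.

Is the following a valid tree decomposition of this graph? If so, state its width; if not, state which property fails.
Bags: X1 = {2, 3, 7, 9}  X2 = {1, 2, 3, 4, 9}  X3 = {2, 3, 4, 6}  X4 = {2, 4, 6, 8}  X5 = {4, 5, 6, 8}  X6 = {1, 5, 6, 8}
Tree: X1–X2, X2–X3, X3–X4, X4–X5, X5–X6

No — bags containing vertex 1 are not connected in the tree.

A tree decomposition must satisfy three properties: every vertex lies in some bag; for every edge, both endpoints lie together in some bag; and for every vertex, the bags containing it form a connected subtree. Here bags containing vertex 1 are not connected in the tree, so the decomposition is invalid.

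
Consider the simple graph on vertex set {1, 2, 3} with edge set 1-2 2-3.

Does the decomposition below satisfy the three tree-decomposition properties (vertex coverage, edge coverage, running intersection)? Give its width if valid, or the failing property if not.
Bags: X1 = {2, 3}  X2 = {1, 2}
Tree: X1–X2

Yes; width 1.

Checking the three conditions: (i) the bags cover all of {1, 2, 3}; (ii) for each edge, some bag contains both endpoints; (iii) the bags containing any fixed vertex form a subtree. All hold, so the decomposition is valid with width 2 − 1 = 1.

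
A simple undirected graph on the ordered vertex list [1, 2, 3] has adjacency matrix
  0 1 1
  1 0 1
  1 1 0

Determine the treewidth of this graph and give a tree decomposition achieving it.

Treewidth 2.
One such decomposition:
Bags: B1 = {1, 2, 3}
Tree: (single bag)

A single bag containing all 3 vertices is trivially a valid decomposition of width 2. On the other hand G contains the 3-clique {1, 2, 3}. A clique must lie in a single bag of any decomposition, so no decomposition can have width below 2. Hence tw(G) = 2 exactly.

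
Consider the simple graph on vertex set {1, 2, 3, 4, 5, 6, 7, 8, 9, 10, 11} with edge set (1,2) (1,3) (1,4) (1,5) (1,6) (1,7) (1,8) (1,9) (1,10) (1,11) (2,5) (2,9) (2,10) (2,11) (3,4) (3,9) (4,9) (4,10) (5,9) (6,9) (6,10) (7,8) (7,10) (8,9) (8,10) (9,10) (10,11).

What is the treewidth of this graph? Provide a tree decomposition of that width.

Every bag has size at most 4, so the width is 4 − 1 = 3 and tw(G) ≤ 3. On the other hand G contains the 4-clique {1, 8, 9, 10}. A clique must lie in a single bag of any decomposition, so no decomposition can have width below 3. Combining the bounds, tw(G) = 3.

Treewidth 3.
One optimal decomposition is:
Bags: B1 = {1, 2, 10, 11}  B2 = {1, 2, 9, 10}  B3 = {1, 8, 9, 10}  B4 = {1, 4, 9, 10}  B5 = {1, 6, 9, 10}  B6 = {1, 7, 8, 10}  B7 = {1, 3, 4, 9}  B8 = {1, 2, 5, 9}
Tree: B1–B2, B2–B3, B2–B4, B4–B5, B3–B6, B4–B7, B2–B8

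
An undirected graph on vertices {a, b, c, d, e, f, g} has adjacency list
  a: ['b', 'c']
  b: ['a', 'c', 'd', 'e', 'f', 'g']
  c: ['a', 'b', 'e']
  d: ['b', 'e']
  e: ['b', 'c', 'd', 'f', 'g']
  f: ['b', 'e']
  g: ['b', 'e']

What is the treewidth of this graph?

2

A width-2 tree decomposition is:
Bags: B1 = {b, e, f}  B2 = {b, c, e}  B3 = {b, d, e}  B4 = {b, e, g}  B5 = {a, b, c}
Tree: B1–B2, B2–B3, B2–B4, B2–B5
The largest bag has 3 vertices, giving width 2; this decomposition certifies tw(G) ≤ 2. For the lower bound, the 3 vertices {b, d, e} are pairwise adjacent, and any tree decomposition puts a clique entirely inside one bag — forcing width ≥ 2. The upper and lower bounds meet at 2, so that is the treewidth.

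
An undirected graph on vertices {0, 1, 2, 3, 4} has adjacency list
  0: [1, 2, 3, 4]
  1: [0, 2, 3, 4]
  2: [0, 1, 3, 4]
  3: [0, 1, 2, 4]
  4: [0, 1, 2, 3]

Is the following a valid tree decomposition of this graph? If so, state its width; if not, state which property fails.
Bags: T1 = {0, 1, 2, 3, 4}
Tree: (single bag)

Vertex coverage: the bags together contain {0, 1, 2, 3, 4}, the full vertex set. Edge coverage: each edge of G has both endpoints in at least one bag. Running intersection: for every vertex, the bags containing it form a connected subtree. All three properties hold, so this is a valid tree decomposition of width max|bag| − 1 = 4, and hence tw(G) ≤ 4.

Yes; width 4.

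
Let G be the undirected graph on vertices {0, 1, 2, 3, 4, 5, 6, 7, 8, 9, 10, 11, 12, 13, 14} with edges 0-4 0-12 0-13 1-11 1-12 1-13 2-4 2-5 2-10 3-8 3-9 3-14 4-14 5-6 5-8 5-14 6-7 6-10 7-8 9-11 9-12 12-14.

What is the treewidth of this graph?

3

A width-3 tree decomposition is:
Bags: B1 = {1, 9, 11, 13}  B2 = {1, 9, 12, 13}  B3 = {0, 9, 12, 13}  B4 = {0, 3, 9, 12}  B5 = {0, 3, 12, 14}  B6 = {0, 3, 4, 14}  B7 = {3, 4, 8, 14}  B8 = {4, 5, 8, 14}  B9 = {2, 4, 5, 8}  B10 = {2, 5, 7, 8}  B11 = {2, 5, 6, 7}  B12 = {2, 6, 7, 10}
Tree: B1–B2, B2–B3, B3–B4, B4–B5, B5–B6, B6–B7, B7–B8, B8–B9, B9–B10, B10–B11, B11–B12
Every bag has size at most 4, so the width is 4 − 1 = 3 and tw(G) ≤ 3. For the lower bound: the 4 vertex sets {1,11,13}, {9}, {12}, {0,3,4,14} are disjoint, each induces a connected subgraph, and every pair is joined by at least one edge of G. Contracting each set to a single vertex therefore yields K_{4} as a minor, and since treewidth is minor-monotone, tw(G) ≥ tw(K_{4}) = 3. Hence tw(G) = 3 exactly.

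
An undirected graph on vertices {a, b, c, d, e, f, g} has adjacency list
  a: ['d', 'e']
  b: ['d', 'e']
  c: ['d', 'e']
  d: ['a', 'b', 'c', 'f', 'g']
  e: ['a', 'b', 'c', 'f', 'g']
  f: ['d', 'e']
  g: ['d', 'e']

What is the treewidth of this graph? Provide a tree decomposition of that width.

Each bag holds 3 vertices, so the decomposition has width 2, which upper-bounds the treewidth. The edges e–g–d–c–e form a cycle, so G is not a tree and its treewidth is at least 2. The upper and lower bounds meet at 2, so that is the treewidth.

Treewidth 2.
One such decomposition:
Bags: B1 = {d, e, g}  B2 = {c, d, e}  B3 = {d, e, f}  B4 = {a, d, e}  B5 = {b, d, e}
Tree: B1–B2, B2–B3, B3–B4, B4–B5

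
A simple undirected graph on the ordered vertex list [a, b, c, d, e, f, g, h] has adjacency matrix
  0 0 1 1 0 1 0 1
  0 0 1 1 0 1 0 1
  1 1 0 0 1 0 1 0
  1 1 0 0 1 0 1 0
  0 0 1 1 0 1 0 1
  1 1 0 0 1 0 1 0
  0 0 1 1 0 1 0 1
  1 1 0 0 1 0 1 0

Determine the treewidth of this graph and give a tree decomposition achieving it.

Treewidth 4.
Bags: B1 = {c, d, f, g, h}  B2 = {b, c, d, f, h}  B3 = {a, c, d, f, h}  B4 = {c, d, e, f, h}
Tree: B1–B2, B2–B3, B3–B4

The largest bag has 5 vertices, giving width 4; this decomposition certifies tw(G) ≤ 4. For the lower bound: the 5 vertex sets {g,h}, {b,d}, {a,f}, {c}, {e} are disjoint, each induces a connected subgraph, and every pair is joined by at least one edge of G. Contracting each set to a single vertex therefore yields K_{5} as a minor, and since treewidth is minor-monotone, tw(G) ≥ tw(K_{5}) = 4. The upper and lower bounds meet at 4, so that is the treewidth.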